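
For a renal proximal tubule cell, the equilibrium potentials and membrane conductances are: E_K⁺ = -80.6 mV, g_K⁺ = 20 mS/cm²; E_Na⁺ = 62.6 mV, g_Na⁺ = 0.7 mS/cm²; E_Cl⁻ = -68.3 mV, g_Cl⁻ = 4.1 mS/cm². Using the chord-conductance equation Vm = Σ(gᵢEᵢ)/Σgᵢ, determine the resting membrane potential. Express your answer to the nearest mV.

-75 mV

Σ gᵢEᵢ = 20·(-80.6) + 0.7·(62.6) + 4.1·(-68.3) = -1848.21
Σ gᵢ = 20 + 0.7 + 4.1 = 24.8
Vm = -1848.21 / 24.8 = -74.52 mV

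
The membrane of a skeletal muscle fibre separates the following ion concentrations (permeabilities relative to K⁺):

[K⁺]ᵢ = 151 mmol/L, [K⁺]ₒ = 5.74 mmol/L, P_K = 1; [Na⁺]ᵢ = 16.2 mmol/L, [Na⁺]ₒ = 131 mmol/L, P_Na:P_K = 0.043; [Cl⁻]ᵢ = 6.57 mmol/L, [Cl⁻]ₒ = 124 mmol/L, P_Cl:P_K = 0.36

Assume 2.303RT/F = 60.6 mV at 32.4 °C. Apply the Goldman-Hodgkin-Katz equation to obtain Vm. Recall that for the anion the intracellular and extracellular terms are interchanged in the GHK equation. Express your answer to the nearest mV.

Vm = 60.6 · log₁₀[(Σ P·[cation]ₒ + Σ P·[anion]ᵢ) / (Σ P·[cation]ᵢ + Σ P·[anion]ₒ)]
Numerator = 1×5.74 + 0.043×131 + 0.36×6.57 = 13.74
Denominator = 1×151 + 0.043×16.2 + 0.36×124 = 196.3
Vm = 60.6 · log₁₀(0.069973) = 60.6 × (-1.1551) = -70.00 mV

-70 mV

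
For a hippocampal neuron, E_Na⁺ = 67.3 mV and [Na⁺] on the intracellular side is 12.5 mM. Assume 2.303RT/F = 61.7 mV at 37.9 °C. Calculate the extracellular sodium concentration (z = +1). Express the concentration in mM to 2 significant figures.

Nernst: E = (61.7/1) · log₁₀([out]/[in]), so log₁₀([out]/[in]) = 67.3 × 1 / 61.7 = 1.0908.
[out]/[in] = 10^(1.0908) = 12.32.
[out] = 12.32 × 12.5 = 154.1 mM.

150 mM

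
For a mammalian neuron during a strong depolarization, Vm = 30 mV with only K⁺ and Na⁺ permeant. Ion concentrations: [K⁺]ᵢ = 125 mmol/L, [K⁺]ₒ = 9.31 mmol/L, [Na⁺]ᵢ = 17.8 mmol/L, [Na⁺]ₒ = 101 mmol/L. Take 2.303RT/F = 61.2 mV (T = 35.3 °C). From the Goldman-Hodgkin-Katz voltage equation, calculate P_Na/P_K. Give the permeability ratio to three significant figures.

8.20

Let α = P_Na/P_K. GHK: Vm = 61.2·log₁₀[(Kₒ + α·Naₒ)/(Kᵢ + α·Naᵢ)].
10^(Vm/61.2) = 10^(30.0/61.2) = 3.0917
So 3.0917·(Kᵢ + α·Naᵢ) = Kₒ + α·Naₒ → α = (3.0917·125.0 − 9.31) / (101.0 − 3.0917·17.8)
α = (386.5 − 9.31) / (101.0 − 55.03) = 377.2/45.97 = 8.205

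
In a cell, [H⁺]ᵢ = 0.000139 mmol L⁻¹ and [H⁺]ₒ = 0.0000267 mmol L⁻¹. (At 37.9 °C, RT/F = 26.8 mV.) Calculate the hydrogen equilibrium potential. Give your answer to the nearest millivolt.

E = (26.8/z) · ln([H⁺]_out/[H⁺]_in) with z = +1.
= (26.8/1) · ln(0.0000267/0.000139) = 26.80 · ln(0.1921)
= 26.80 · (-1.6498) = -44.21 mV

-44 mV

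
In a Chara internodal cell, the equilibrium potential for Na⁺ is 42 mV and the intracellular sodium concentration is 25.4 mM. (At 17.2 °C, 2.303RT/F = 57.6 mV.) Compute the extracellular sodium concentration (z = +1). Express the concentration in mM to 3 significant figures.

136 mM

Nernst: E = (57.6/1) · log₁₀([out]/[in]), so log₁₀([out]/[in]) = 42.0 × 1 / 57.6 = 0.7292.
[out]/[in] = 10^(0.7292) = 5.36.
[out] = 5.36 × 25.4 = 136.1 mM.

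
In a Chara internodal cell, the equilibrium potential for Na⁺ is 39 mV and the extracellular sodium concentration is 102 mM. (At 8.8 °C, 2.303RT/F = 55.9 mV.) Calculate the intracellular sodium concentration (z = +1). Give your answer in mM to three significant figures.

Nernst: E = (55.9/1) · log₁₀([out]/[in]), so log₁₀([out]/[in]) = 39.0 × 1 / 55.9 = 0.6977.
[out]/[in] = 10^(0.6977) = 4.985.
[in] = 102 / 4.985 = 20.46 mM.

20.5 mM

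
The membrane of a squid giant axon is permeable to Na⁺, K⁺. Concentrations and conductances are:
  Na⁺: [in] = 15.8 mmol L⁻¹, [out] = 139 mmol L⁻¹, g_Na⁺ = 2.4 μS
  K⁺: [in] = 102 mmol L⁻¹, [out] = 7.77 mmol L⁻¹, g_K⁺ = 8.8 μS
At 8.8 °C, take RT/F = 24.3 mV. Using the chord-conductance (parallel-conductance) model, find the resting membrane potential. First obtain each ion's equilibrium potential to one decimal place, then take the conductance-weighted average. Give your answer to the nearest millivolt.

E_Na⁺ = (24.3/1)·ln(139/15.8) = 52.8 mV
E_K⁺ = (24.3/1)·ln(7.77/102) = -62.6 mV
Vm = (Σ gᵢEᵢ)/(Σ gᵢ) = (2.4·52.8 + 8.8·-62.6) / (2.4 + 8.8)
= -424.16 / 11.2 = -37.87 mV

-38 mV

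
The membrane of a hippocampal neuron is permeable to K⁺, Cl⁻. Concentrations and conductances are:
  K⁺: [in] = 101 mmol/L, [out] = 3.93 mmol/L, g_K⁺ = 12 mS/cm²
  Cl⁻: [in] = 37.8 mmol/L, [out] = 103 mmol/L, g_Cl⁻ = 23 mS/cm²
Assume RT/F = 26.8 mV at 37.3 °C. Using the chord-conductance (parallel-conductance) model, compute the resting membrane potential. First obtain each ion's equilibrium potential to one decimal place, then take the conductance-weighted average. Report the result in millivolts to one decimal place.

-47.5 mV

E_K⁺ = (26.8/1)·ln(3.93/101) = -87.0 mV
E_Cl⁻ = (26.8/-1)·ln(103/37.8) = -26.9 mV
Vm = (Σ gᵢEᵢ)/(Σ gᵢ) = (12·-87.0 + 23·-26.9) / (12 + 23)
= -1662.70 / 35 = -47.51 mV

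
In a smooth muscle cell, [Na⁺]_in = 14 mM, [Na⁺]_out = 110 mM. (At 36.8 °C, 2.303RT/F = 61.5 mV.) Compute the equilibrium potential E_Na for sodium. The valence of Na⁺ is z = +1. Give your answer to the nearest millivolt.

E = (61.5/z) · log₁₀([Na⁺]_out/[Na⁺]_in) with z = +1.
= (61.5/1) · log₁₀(110/14) = 61.50 · log₁₀(7.857)
= 61.50 · (0.8953) = 55.06 mV

55 mV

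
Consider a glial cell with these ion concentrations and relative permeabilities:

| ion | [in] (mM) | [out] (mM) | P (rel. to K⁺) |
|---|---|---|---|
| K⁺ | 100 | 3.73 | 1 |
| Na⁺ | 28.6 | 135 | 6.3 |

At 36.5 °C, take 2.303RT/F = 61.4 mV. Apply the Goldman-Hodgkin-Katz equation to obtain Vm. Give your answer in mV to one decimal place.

Vm = 61.4 · log₁₀[(Σ P·[cation]ₒ + Σ P·[anion]ᵢ) / (Σ P·[cation]ᵢ + Σ P·[anion]ₒ)]
Numerator = 1×3.73 + 6.3×135 = 854.2
Denominator = 1×100 + 6.3×28.6 = 280.2
Vm = 61.4 · log₁₀(3.0489) = 61.4 × (0.4841) = 29.73 mV

29.7 mV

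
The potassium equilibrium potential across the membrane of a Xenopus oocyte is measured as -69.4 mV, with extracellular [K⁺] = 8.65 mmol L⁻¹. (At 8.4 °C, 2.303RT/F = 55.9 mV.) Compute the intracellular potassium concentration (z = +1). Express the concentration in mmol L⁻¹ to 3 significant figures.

Nernst: E = (55.9/1) · log₁₀([out]/[in]), so log₁₀([out]/[in]) = -69.4 × 1 / 55.9 = -1.2415.
[out]/[in] = 10^(-1.2415) = 0.05735.
[in] = 8.65 / 0.05735 = 150.8 mmol L⁻¹.

151 mmol L⁻¹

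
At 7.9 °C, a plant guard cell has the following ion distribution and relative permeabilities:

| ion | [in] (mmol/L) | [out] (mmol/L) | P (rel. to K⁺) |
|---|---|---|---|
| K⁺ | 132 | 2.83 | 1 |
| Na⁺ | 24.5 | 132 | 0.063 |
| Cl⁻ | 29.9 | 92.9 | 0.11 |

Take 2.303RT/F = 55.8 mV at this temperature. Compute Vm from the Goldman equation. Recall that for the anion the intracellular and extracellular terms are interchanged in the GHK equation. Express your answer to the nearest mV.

-56 mV

Vm = 55.8 · log₁₀[(Σ P·[cation]ₒ + Σ P·[anion]ᵢ) / (Σ P·[cation]ᵢ + Σ P·[anion]ₒ)]
Numerator = 1×2.83 + 0.063×132 + 0.11×29.9 = 14.44
Denominator = 1×132 + 0.063×24.5 + 0.11×92.9 = 143.8
Vm = 55.8 · log₁₀(0.10041) = 55.8 × (-0.9982) = -55.70 mV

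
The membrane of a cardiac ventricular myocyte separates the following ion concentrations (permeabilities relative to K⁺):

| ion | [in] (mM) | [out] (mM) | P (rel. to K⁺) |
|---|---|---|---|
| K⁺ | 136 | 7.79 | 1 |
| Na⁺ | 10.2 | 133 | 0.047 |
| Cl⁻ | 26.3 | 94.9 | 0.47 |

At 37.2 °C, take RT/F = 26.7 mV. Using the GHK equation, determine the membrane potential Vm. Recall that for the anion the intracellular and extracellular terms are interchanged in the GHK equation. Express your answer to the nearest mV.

-51 mV

Vm = 26.7 · ln[(Σ P·[cation]ₒ + Σ P·[anion]ᵢ) / (Σ P·[cation]ᵢ + Σ P·[anion]ₒ)]
Numerator = 1×7.79 + 0.047×133 + 0.47×26.3 = 26.4
Denominator = 1×136 + 0.047×10.2 + 0.47×94.9 = 181.1
Vm = 26.7 · ln(0.1458) = 26.7 × (-1.9255) = -51.41 mV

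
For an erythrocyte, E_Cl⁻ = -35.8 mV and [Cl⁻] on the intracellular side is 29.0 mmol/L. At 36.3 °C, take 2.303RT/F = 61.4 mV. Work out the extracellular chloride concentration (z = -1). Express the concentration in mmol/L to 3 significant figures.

Nernst: E = (61.4/-1) · log₁₀([out]/[in]), so log₁₀([out]/[in]) = -35.8 × -1 / 61.4 = 0.5831.
[out]/[in] = 10^(0.5831) = 3.829.
[out] = 3.829 × 29.0 = 111 mmol/L.

111 mmol/L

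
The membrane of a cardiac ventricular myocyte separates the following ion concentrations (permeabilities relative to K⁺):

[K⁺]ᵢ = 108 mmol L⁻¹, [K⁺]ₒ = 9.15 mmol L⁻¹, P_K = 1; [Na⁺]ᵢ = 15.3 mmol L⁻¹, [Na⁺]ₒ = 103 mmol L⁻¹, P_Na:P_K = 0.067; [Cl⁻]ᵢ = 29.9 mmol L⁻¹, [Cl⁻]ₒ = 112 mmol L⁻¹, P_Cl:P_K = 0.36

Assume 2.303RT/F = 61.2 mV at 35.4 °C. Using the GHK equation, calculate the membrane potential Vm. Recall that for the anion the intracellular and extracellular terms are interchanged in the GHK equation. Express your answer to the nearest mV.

-46 mV

Vm = 61.2 · log₁₀[(Σ P·[cation]ₒ + Σ P·[anion]ᵢ) / (Σ P·[cation]ᵢ + Σ P·[anion]ₒ)]
Numerator = 1×9.15 + 0.067×103 + 0.36×29.9 = 26.82
Denominator = 1×108 + 0.067×15.3 + 0.36×112 = 149.3
Vm = 61.2 · log₁₀(0.17955) = 61.2 × (-0.7458) = -45.64 mV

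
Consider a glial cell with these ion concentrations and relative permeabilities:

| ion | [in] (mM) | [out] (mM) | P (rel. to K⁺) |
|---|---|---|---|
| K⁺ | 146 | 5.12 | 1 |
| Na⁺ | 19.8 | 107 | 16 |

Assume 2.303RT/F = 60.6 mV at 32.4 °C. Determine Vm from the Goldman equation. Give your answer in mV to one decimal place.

34.5 mV

Vm = 60.6 · log₁₀[(Σ P·[cation]ₒ + Σ P·[anion]ᵢ) / (Σ P·[cation]ᵢ + Σ P·[anion]ₒ)]
Numerator = 1×5.12 + 16×107 = 1717
Denominator = 1×146 + 16×19.8 = 462.8
Vm = 60.6 · log₁₀(3.7103) = 60.6 × (0.5694) = 34.51 mV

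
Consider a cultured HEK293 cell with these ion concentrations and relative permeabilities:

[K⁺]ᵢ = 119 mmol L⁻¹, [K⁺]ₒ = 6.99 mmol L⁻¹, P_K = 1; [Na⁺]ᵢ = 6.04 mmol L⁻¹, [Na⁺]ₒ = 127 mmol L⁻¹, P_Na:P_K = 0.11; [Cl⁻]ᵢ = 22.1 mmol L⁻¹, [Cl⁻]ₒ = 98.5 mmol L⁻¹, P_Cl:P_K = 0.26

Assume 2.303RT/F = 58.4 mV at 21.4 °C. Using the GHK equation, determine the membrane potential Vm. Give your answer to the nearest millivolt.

Vm = 58.4 · log₁₀[(Σ P·[cation]ₒ + Σ P·[anion]ᵢ) / (Σ P·[cation]ᵢ + Σ P·[anion]ₒ)]
Numerator = 1×6.99 + 0.11×127 + 0.26×22.1 = 26.71
Denominator = 1×119 + 0.11×6.04 + 0.26×98.5 = 145.3
Vm = 58.4 · log₁₀(0.18383) = 58.4 × (-0.7356) = -42.96 mV

-43 mV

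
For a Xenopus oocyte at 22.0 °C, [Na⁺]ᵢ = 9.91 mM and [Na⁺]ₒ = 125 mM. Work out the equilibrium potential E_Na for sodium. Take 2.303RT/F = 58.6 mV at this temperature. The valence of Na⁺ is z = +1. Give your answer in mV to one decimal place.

64.5 mV

E = (58.6/z) · log₁₀([Na⁺]_out/[Na⁺]_in) with z = +1.
= (58.6/1) · log₁₀(125/9.91) = 58.60 · log₁₀(12.61)
= 58.60 · (1.1008) = 64.51 mV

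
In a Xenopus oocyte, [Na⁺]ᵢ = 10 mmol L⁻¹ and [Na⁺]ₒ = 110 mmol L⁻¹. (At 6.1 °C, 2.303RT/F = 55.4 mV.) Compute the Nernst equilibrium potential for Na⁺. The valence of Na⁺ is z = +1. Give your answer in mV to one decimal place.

E = (55.4/z) · log₁₀([Na⁺]_out/[Na⁺]_in) with z = +1.
= (55.4/1) · log₁₀(110/10) = 55.40 · log₁₀(11)
= 55.40 · (1.0414) = 57.69 mV

57.7 mV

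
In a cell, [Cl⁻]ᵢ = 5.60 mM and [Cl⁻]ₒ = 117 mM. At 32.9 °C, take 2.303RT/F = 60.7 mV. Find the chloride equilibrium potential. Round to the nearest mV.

E = (60.7/z) · log₁₀([Cl⁻]_out/[Cl⁻]_in) with z = -1.
For an anion, dividing by z = -1 reverses the sign.
= (60.7/-1) · log₁₀(117/5.60) = -60.70 · log₁₀(20.89)
= -60.70 · (1.3200) = -80.12 mV

-80 mV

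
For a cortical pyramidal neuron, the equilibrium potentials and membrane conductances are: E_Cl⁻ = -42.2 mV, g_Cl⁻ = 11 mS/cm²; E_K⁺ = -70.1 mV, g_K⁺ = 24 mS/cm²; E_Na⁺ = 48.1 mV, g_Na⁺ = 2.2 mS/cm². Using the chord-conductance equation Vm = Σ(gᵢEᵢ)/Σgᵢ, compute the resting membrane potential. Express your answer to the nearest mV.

-55 mV

Σ gᵢEᵢ = 11·(-42.2) + 24·(-70.1) + 2.2·(48.1) = -2040.78
Σ gᵢ = 11 + 24 + 2.2 = 37.2
Vm = -2040.78 / 37.2 = -54.86 mV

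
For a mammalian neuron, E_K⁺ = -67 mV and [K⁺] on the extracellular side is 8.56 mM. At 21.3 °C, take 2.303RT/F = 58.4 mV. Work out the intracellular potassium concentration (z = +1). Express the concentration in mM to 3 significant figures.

Nernst: E = (58.4/1) · log₁₀([out]/[in]), so log₁₀([out]/[in]) = -67.0 × 1 / 58.4 = -1.1473.
[out]/[in] = 10^(-1.1473) = 0.07124.
[in] = 8.56 / 0.07124 = 120.2 mM.

120 mM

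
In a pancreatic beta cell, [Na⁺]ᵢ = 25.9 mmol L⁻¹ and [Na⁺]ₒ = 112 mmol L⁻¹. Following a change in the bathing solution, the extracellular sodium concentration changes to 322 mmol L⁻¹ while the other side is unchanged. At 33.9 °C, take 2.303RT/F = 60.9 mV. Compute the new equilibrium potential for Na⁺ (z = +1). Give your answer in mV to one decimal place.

66.7 mV

After the shift: [Na⁺]_out = 322, [Na⁺]_in = 25.9 mmol L⁻¹.
E_new = (60.9/1)·log₁₀(322/25.9) = 60.90 · (1.0946) = 66.66 mV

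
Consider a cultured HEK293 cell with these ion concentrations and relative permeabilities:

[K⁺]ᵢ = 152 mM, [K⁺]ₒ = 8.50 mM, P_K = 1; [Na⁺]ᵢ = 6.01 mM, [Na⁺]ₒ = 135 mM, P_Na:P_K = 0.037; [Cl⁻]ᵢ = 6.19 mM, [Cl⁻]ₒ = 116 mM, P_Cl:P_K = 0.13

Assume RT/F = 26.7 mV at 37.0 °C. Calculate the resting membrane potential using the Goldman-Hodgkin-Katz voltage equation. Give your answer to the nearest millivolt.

Vm = 26.7 · ln[(Σ P·[cation]ₒ + Σ P·[anion]ᵢ) / (Σ P·[cation]ᵢ + Σ P·[anion]ₒ)]
Numerator = 1×8.50 + 0.037×135 + 0.13×6.19 = 14.3
Denominator = 1×152 + 0.037×6.01 + 0.13×116 = 167.3
Vm = 26.7 · ln(0.085472) = 26.7 × (-2.4596) = -65.67 mV

-66 mV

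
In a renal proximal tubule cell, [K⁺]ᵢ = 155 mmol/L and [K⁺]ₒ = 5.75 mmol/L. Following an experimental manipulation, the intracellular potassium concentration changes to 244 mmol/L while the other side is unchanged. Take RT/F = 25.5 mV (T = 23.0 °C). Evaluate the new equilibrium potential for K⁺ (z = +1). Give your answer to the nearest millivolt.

After the shift: [K⁺]_out = 5.75, [K⁺]_in = 244 mmol/L.
E_new = (25.5/1)·ln(5.75/244) = 25.50 · (-3.7480) = -95.57 mV

-96 mV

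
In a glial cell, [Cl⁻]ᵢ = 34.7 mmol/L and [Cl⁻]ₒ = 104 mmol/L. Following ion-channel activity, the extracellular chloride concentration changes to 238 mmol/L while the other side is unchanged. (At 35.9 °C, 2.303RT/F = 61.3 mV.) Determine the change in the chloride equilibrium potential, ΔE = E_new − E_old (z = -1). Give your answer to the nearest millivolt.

-22 mV

E_old = (61.3/-1)·log₁₀(104/34.7) = -29.22 mV
E_new = (61.3/-1)·log₁₀(238/34.7) = -51.26 mV
ΔE = -51.26 − (-29.22) = -22.04 mV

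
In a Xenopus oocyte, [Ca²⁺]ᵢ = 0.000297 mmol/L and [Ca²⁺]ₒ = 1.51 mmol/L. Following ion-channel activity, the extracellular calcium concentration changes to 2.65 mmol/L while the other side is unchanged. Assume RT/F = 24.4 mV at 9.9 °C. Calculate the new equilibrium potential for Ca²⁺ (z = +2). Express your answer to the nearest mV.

After the shift: [Ca²⁺]_out = 2.65, [Ca²⁺]_in = 0.000297 mmol/L.
E_new = (24.4/2)·ln(2.65/0.000297) = 12.20 · (9.0963) = 110.98 mV

111 mV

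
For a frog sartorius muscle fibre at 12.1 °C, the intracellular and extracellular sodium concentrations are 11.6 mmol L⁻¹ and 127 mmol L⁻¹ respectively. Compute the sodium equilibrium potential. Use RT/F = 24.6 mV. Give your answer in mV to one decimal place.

58.9 mV

E = (24.6/z) · ln([Na⁺]_out/[Na⁺]_in) with z = +1.
= (24.6/1) · ln(127/11.6) = 24.60 · ln(10.95)
= 24.60 · (2.3932) = 58.87 mV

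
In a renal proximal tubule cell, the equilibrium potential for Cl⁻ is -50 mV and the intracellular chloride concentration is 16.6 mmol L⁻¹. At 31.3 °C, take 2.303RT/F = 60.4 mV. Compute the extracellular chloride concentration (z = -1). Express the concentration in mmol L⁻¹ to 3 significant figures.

112 mmol L⁻¹

Nernst: E = (60.4/-1) · log₁₀([out]/[in]), so log₁₀([out]/[in]) = -50.0 × -1 / 60.4 = 0.8278.
[out]/[in] = 10^(0.8278) = 6.727.
[out] = 6.727 × 16.6 = 111.7 mmol L⁻¹.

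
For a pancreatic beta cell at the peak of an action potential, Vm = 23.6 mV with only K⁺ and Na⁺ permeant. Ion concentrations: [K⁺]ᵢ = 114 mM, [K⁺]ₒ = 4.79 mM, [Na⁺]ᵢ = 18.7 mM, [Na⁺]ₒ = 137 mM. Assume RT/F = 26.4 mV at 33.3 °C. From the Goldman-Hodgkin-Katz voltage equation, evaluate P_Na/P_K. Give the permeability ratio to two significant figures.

3.0

Let α = P_Na/P_K. GHK: Vm = 26.4·ln[(Kₒ + α·Naₒ)/(Kᵢ + α·Naᵢ)].
e^(Vm/26.4) = e^(23.6/26.4) = 2.4447
So 2.4447·(Kᵢ + α·Naᵢ) = Kₒ + α·Naₒ → α = (2.4447·114.0 − 4.79) / (137.0 − 2.4447·18.7)
α = (278.7 − 4.79) / (137.0 − 45.72) = 273.9/91.28 = 3.001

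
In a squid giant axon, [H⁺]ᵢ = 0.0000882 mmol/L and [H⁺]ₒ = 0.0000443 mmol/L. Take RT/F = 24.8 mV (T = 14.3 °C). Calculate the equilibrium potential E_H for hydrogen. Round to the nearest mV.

E = (24.8/z) · ln([H⁺]_out/[H⁺]_in) with z = +1.
= (24.8/1) · ln(0.0000443/0.0000882) = 24.80 · ln(0.5023)
= 24.80 · (-0.6886) = -17.08 mV

-17 mV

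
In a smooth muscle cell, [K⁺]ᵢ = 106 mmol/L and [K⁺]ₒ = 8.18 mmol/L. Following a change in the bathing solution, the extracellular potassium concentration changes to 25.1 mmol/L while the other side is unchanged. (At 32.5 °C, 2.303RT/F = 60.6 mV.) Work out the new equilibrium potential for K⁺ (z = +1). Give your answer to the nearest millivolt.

-38 mV

After the shift: [K⁺]_out = 25.1, [K⁺]_in = 106 mmol/L.
E_new = (60.6/1)·log₁₀(25.1/106) = 60.60 · (-0.6256) = -37.91 mV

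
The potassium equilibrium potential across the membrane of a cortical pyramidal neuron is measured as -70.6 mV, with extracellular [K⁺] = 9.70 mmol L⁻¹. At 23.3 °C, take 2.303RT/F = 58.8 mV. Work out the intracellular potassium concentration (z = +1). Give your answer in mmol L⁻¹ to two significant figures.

Nernst: E = (58.8/1) · log₁₀([out]/[in]), so log₁₀([out]/[in]) = -70.6 × 1 / 58.8 = -1.2007.
[out]/[in] = 10^(-1.2007) = 0.063.
[in] = 9.70 / 0.063 = 154 mmol L⁻¹.

150 mmol L⁻¹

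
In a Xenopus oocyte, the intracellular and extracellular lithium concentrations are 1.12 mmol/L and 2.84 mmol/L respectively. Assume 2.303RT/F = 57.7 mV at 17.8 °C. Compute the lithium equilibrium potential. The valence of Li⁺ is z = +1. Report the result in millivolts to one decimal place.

23.3 mV

E = (57.7/z) · log₁₀([Li⁺]_out/[Li⁺]_in) with z = +1.
= (57.7/1) · log₁₀(2.84/1.12) = 57.70 · log₁₀(2.536)
= 57.70 · (0.4041) = 23.32 mV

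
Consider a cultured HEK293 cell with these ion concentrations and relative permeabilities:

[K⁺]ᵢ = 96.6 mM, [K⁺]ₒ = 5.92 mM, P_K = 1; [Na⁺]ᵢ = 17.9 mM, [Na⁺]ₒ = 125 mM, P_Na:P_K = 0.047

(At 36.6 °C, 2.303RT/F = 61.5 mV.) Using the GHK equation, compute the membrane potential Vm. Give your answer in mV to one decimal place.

Vm = 61.5 · log₁₀[(Σ P·[cation]ₒ + Σ P·[anion]ᵢ) / (Σ P·[cation]ᵢ + Σ P·[anion]ₒ)]
Numerator = 1×5.92 + 0.047×125 = 11.79
Denominator = 1×96.6 + 0.047×17.9 = 97.44
Vm = 61.5 · log₁₀(0.12105) = 61.5 × (-0.9170) = -56.40 mV

-56.4 mV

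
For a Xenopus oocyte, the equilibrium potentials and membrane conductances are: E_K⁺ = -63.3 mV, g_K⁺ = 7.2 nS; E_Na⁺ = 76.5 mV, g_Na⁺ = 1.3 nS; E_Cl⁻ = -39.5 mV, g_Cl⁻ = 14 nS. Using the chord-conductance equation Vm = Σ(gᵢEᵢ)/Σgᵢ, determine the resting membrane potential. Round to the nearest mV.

-40 mV

Σ gᵢEᵢ = 7.2·(-63.3) + 1.3·(76.5) + 14·(-39.5) = -909.31
Σ gᵢ = 7.2 + 1.3 + 14 = 22.5
Vm = -909.31 / 22.5 = -40.41 mV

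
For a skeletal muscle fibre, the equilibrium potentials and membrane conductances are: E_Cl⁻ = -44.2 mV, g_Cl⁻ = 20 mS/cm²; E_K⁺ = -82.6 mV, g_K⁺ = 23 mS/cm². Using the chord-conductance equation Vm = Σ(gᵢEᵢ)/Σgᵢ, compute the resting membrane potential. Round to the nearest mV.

-65 mV

Σ gᵢEᵢ = 20·(-44.2) + 23·(-82.6) = -2783.80
Σ gᵢ = 20 + 23 = 43
Vm = -2783.80 / 43 = -64.74 mV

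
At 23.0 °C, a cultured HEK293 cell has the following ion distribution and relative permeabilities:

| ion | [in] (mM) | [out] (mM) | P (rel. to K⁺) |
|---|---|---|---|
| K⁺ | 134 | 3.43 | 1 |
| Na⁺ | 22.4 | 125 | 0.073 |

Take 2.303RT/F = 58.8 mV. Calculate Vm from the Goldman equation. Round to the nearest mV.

Vm = 58.8 · log₁₀[(Σ P·[cation]ₒ + Σ P·[anion]ᵢ) / (Σ P·[cation]ᵢ + Σ P·[anion]ₒ)]
Numerator = 1×3.43 + 0.073×125 = 12.55
Denominator = 1×134 + 0.073×22.4 = 135.6
Vm = 58.8 · log₁₀(0.092564) = 58.8 × (-1.0336) = -60.77 mV

-61 mV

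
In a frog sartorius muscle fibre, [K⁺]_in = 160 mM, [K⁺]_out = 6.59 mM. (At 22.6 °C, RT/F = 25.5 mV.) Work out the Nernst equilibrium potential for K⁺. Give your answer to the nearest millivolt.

E = (25.5/z) · ln([K⁺]_out/[K⁺]_in) with z = +1.
= (25.5/1) · ln(6.59/160) = 25.50 · ln(0.04119)
= 25.50 · (-3.1896) = -81.34 mV

-81 mV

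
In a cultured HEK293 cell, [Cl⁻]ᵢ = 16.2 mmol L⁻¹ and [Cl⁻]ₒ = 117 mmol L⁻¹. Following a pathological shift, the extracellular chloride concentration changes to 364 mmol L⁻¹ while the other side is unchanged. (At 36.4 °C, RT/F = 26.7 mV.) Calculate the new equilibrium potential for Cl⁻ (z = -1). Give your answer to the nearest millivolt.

-83 mV

After the shift: [Cl⁻]_out = 364, [Cl⁻]_in = 16.2 mmol L⁻¹.
E_new = (26.7/-1)·ln(364/16.2) = -26.70 · (3.1121) = -83.09 mV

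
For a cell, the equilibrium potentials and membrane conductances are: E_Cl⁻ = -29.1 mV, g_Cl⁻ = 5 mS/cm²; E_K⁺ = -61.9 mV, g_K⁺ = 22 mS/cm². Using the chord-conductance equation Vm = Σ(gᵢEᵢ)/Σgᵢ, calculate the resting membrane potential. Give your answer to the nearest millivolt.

Σ gᵢEᵢ = 5·(-29.1) + 22·(-61.9) = -1507.30
Σ gᵢ = 5 + 22 = 27
Vm = -1507.30 / 27 = -55.83 mV

-56 mV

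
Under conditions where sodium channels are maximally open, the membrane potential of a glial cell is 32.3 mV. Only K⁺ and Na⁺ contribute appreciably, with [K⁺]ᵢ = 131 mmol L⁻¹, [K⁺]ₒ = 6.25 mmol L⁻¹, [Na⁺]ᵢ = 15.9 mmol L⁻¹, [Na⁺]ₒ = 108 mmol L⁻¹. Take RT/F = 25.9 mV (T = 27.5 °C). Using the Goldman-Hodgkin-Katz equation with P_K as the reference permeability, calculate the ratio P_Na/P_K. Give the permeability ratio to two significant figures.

8.5

Let α = P_Na/P_K. GHK: Vm = 25.9·ln[(Kₒ + α·Naₒ)/(Kᵢ + α·Naᵢ)].
e^(Vm/25.9) = e^(32.3/25.9) = 3.4803
So 3.4803·(Kᵢ + α·Naᵢ) = Kₒ + α·Naₒ → α = (3.4803·131.0 − 6.25) / (108.0 − 3.4803·15.9)
α = (455.9 − 6.25) / (108.0 − 55.34) = 449.7/52.66 = 8.538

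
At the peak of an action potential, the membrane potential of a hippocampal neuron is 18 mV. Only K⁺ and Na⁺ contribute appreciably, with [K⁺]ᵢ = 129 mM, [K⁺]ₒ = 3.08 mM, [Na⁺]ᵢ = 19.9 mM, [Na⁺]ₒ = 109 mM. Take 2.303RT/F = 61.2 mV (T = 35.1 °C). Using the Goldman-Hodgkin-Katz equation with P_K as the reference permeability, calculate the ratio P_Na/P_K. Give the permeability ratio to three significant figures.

3.59

Let α = P_Na/P_K. GHK: Vm = 61.2·log₁₀[(Kₒ + α·Naₒ)/(Kᵢ + α·Naᵢ)].
10^(Vm/61.2) = 10^(18.0/61.2) = 1.9684
So 1.9684·(Kᵢ + α·Naᵢ) = Kₒ + α·Naₒ → α = (1.9684·129.0 − 3.08) / (109.0 − 1.9684·19.9)
α = (253.9 − 3.08) / (109.0 − 39.17) = 250.8/69.83 = 3.592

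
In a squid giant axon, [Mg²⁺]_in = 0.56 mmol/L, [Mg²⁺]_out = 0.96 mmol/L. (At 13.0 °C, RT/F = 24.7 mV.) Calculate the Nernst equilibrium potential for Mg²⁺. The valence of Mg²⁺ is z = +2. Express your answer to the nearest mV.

E = (24.7/z) · ln([Mg²⁺]_out/[Mg²⁺]_in) with z = +2.
= (24.7/2) · ln(0.96/0.56) = 12.35 · ln(1.714)
= 12.35 · (0.5390) = 6.66 mV

7 mV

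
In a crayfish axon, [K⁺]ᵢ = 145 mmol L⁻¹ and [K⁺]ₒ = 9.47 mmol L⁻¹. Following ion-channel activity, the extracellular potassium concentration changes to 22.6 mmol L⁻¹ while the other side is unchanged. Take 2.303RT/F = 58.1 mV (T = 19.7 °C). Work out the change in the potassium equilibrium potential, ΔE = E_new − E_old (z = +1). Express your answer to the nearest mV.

E_old = (58.1/1)·log₁₀(9.47/145) = -68.85 mV
E_new = (58.1/1)·log₁₀(22.6/145) = -46.90 mV
ΔE = -46.90 − (-68.85) = 21.95 mV

22 mV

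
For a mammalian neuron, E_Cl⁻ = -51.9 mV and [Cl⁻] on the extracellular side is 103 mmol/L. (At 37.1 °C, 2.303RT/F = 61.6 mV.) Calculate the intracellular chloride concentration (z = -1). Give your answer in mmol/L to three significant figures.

14.8 mmol/L

Nernst: E = (61.6/-1) · log₁₀([out]/[in]), so log₁₀([out]/[in]) = -51.9 × -1 / 61.6 = 0.8425.
[out]/[in] = 10^(0.8425) = 6.959.
[in] = 103 / 6.959 = 14.8 mmol/L.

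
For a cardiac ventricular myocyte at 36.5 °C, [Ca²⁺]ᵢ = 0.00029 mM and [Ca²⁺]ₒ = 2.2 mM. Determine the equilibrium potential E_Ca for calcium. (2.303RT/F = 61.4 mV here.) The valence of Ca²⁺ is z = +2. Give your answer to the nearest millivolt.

119 mV

E = (61.4/z) · log₁₀([Ca²⁺]_out/[Ca²⁺]_in) with z = +2.
= (61.4/2) · log₁₀(2.2/0.00029) = 30.70 · log₁₀(7586)
= 30.70 · (3.8800) = 119.12 mV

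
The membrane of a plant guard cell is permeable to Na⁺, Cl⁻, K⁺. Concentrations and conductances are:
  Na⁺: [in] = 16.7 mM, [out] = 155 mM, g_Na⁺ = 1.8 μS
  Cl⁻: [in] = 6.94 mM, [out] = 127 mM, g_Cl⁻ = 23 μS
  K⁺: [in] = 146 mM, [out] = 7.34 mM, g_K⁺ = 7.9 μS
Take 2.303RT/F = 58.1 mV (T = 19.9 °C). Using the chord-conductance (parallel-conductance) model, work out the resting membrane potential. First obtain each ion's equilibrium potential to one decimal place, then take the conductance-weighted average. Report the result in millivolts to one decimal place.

E_Na⁺ = (58.1/1)·log₁₀(155/16.7) = 56.2 mV
E_Cl⁻ = (58.1/-1)·log₁₀(127/6.94) = -73.3 mV
E_K⁺ = (58.1/1)·log₁₀(7.34/146) = -75.5 mV
Vm = (Σ gᵢEᵢ)/(Σ gᵢ) = (1.8·56.2 + 23·-73.3 + 7.9·-75.5) / (1.8 + 23 + 7.9)
= -2181.19 / 32.7 = -66.70 mV

-66.7 mV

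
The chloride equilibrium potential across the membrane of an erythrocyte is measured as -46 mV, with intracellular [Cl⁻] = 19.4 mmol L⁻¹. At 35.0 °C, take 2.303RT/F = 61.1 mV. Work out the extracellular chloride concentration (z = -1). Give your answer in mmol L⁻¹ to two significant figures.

Nernst: E = (61.1/-1) · log₁₀([out]/[in]), so log₁₀([out]/[in]) = -46.0 × -1 / 61.1 = 0.7529.
[out]/[in] = 10^(0.7529) = 5.661.
[out] = 5.661 × 19.4 = 109.8 mmol L⁻¹.

110 mmol L⁻¹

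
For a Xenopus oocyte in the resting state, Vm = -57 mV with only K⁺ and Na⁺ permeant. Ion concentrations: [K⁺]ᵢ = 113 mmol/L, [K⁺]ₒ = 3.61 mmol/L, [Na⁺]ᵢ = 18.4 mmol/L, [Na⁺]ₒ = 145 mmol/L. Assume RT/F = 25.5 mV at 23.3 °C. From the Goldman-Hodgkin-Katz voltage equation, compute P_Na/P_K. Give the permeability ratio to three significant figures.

0.0593

Let α = P_Na/P_K. GHK: Vm = 25.5·ln[(Kₒ + α·Naₒ)/(Kᵢ + α·Naᵢ)].
e^(Vm/25.5) = e^(-57.0/25.5) = 0.10696
So 0.10696·(Kᵢ + α·Naᵢ) = Kₒ + α·Naₒ → α = (0.10696·113.0 − 3.61) / (145.0 − 0.10696·18.4)
α = (12.09 − 3.61) / (145.0 − 1.968) = 8.477/143 = 0.05926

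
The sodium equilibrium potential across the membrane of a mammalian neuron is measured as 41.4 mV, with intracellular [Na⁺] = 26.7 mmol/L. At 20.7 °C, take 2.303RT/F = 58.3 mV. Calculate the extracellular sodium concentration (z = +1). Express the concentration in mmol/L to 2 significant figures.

140 mmol/L

Nernst: E = (58.3/1) · log₁₀([out]/[in]), so log₁₀([out]/[in]) = 41.4 × 1 / 58.3 = 0.7101.
[out]/[in] = 10^(0.7101) = 5.13.
[out] = 5.13 × 26.7 = 137 mmol/L.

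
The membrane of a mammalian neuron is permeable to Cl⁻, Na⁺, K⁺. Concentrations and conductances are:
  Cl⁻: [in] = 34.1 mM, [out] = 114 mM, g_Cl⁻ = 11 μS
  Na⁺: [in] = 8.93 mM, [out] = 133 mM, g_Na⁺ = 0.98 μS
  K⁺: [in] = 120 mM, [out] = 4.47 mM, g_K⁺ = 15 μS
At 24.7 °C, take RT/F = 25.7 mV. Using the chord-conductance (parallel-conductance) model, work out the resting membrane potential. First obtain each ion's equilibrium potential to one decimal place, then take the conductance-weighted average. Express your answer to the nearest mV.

E_Cl⁻ = (25.7/-1)·ln(114/34.1) = -31.0 mV
E_Na⁺ = (25.7/1)·ln(133/8.93) = 69.4 mV
E_K⁺ = (25.7/1)·ln(4.47/120) = -84.6 mV
Vm = (Σ gᵢEᵢ)/(Σ gᵢ) = (11·-31.0 + 0.98·69.4 + 15·-84.6) / (11 + 0.98 + 15)
= -1541.99 / 26.98 = -57.15 mV

-57 mV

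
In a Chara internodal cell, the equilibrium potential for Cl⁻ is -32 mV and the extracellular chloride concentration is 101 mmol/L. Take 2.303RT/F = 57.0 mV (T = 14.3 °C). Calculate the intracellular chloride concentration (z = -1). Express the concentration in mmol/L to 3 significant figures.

Nernst: E = (57.0/-1) · log₁₀([out]/[in]), so log₁₀([out]/[in]) = -32.0 × -1 / 57.0 = 0.5614.
[out]/[in] = 10^(0.5614) = 3.643.
[in] = 101 / 3.643 = 27.73 mmol/L.

27.7 mmol/L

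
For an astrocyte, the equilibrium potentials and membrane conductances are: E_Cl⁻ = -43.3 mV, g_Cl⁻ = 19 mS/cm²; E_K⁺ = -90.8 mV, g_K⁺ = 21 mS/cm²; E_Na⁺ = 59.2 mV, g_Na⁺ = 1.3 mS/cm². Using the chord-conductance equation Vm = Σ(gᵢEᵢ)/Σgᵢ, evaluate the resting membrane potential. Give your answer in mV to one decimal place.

Σ gᵢEᵢ = 19·(-43.3) + 21·(-90.8) + 1.3·(59.2) = -2652.54
Σ gᵢ = 19 + 21 + 1.3 = 41.3
Vm = -2652.54 / 41.3 = -64.23 mV

-64.2 mV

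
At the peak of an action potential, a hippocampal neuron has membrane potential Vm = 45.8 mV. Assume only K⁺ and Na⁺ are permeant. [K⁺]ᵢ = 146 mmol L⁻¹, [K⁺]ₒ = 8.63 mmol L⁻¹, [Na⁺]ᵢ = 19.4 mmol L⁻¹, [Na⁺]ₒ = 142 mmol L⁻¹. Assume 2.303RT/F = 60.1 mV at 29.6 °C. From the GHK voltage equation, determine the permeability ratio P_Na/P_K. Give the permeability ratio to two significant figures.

28

Let α = P_Na/P_K. GHK: Vm = 60.1·log₁₀[(Kₒ + α·Naₒ)/(Kᵢ + α·Naᵢ)].
10^(Vm/60.1) = 10^(45.8/60.1) = 5.7818
So 5.7818·(Kᵢ + α·Naᵢ) = Kₒ + α·Naₒ → α = (5.7818·146.0 − 8.63) / (142.0 − 5.7818·19.4)
α = (844.1 − 8.63) / (142.0 − 112.2) = 835.5/29.83 = 28.01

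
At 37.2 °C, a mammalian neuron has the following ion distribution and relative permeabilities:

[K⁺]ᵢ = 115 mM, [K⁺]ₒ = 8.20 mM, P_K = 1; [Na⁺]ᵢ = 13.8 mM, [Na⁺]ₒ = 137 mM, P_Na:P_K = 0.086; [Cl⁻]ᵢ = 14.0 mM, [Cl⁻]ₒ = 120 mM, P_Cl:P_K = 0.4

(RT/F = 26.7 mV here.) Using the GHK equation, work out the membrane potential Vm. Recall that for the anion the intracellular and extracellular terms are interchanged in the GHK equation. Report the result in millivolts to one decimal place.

Vm = 26.7 · ln[(Σ P·[cation]ₒ + Σ P·[anion]ᵢ) / (Σ P·[cation]ᵢ + Σ P·[anion]ₒ)]
Numerator = 1×8.20 + 0.086×137 + 0.4×14.0 = 25.58
Denominator = 1×115 + 0.086×13.8 + 0.4×120 = 164.2
Vm = 26.7 · ln(0.15581) = 26.7 × (-1.8591) = -49.64 mV

-49.6 mV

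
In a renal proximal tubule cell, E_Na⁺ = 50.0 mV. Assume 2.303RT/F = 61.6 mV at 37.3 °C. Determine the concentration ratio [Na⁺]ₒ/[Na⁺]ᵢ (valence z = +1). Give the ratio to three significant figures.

log₁₀([out]/[in]) = E·z/(61.6) = 50.0 × 1 / 61.6 = 0.8117
[out]/[in] = 10^(0.8117) = 6.482

6.48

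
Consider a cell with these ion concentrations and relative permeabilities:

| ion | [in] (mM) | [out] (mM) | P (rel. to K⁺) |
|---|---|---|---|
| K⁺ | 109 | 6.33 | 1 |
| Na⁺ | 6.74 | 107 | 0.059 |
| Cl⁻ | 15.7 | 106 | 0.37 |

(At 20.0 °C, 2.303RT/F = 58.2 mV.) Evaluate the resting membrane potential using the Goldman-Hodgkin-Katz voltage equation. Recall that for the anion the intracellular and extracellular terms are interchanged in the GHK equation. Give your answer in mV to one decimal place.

-52.7 mV

Vm = 58.2 · log₁₀[(Σ P·[cation]ₒ + Σ P·[anion]ᵢ) / (Σ P·[cation]ᵢ + Σ P·[anion]ₒ)]
Numerator = 1×6.33 + 0.059×107 + 0.37×15.7 = 18.45
Denominator = 1×109 + 0.059×6.74 + 0.37×106 = 148.6
Vm = 58.2 · log₁₀(0.12416) = 58.2 × (-0.9060) = -52.73 mV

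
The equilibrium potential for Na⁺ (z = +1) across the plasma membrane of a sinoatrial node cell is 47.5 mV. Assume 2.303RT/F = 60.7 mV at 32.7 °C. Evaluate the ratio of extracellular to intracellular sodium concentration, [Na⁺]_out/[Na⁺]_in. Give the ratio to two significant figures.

6.1

log₁₀([out]/[in]) = E·z/(60.7) = 47.5 × 1 / 60.7 = 0.7825
[out]/[in] = 10^(0.7825) = 6.061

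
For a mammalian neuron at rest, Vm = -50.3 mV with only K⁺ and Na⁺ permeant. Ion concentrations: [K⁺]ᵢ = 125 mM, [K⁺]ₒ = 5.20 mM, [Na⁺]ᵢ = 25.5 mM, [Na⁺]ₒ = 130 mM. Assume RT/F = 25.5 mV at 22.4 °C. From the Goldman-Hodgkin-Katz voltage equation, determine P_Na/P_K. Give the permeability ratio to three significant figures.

0.0964

Let α = P_Na/P_K. GHK: Vm = 25.5·ln[(Kₒ + α·Naₒ)/(Kᵢ + α·Naᵢ)].
e^(Vm/25.5) = e^(-50.3/25.5) = 0.1391
So 0.1391·(Kᵢ + α·Naᵢ) = Kₒ + α·Naₒ → α = (0.1391·125.0 − 5.2) / (130.0 − 0.1391·25.5)
α = (17.39 − 5.2) / (130.0 − 3.547) = 12.19/126.5 = 0.09638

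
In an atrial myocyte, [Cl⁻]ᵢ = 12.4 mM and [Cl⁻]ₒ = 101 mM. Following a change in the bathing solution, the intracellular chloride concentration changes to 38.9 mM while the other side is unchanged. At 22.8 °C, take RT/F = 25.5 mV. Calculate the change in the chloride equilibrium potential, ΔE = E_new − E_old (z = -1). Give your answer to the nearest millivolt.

29 mV

E_old = (25.5/-1)·ln(101/12.4) = -53.48 mV
E_new = (25.5/-1)·ln(101/38.9) = -24.33 mV
ΔE = -24.33 − (-53.48) = 29.15 mV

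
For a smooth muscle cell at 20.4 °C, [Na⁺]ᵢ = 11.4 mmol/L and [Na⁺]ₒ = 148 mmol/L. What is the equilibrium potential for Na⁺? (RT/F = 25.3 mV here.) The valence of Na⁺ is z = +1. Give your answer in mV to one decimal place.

E = (25.3/z) · ln([Na⁺]_out/[Na⁺]_in) with z = +1.
= (25.3/1) · ln(148/11.4) = 25.30 · ln(12.98)
= 25.30 · (2.5636) = 64.86 mV

64.9 mV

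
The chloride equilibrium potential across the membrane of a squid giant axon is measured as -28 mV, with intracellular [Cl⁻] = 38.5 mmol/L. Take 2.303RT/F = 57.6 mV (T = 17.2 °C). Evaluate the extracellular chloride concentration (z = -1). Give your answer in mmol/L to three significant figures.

118 mmol/L

Nernst: E = (57.6/-1) · log₁₀([out]/[in]), so log₁₀([out]/[in]) = -28.0 × -1 / 57.6 = 0.4861.
[out]/[in] = 10^(0.4861) = 3.063.
[out] = 3.063 × 38.5 = 117.9 mmol/L.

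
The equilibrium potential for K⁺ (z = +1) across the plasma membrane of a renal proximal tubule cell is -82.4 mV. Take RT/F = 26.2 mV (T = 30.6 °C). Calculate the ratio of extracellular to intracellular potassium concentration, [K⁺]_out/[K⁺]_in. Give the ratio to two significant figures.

0.043

ln([out]/[in]) = E·z/(26.2) = -82.4 × 1 / 26.2 = -3.1450
[out]/[in] = e^(-3.1450) = 0.04307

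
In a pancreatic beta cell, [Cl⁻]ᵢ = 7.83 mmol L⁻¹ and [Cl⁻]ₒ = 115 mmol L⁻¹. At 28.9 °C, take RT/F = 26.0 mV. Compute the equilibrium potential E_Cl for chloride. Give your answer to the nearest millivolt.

E = (26.0/z) · ln([Cl⁻]_out/[Cl⁻]_in) with z = -1.
For an anion, dividing by z = -1 reverses the sign.
= (26.0/-1) · ln(115/7.83) = -26.00 · ln(14.69)
= -26.00 · (2.6870) = -69.86 mV

-70 mV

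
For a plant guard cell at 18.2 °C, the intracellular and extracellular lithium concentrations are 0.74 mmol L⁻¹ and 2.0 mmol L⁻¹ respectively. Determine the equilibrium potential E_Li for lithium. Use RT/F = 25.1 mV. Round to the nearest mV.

E = (25.1/z) · ln([Li⁺]_out/[Li⁺]_in) with z = +1.
= (25.1/1) · ln(2.0/0.74) = 25.10 · ln(2.703)
= 25.10 · (0.9943) = 24.96 mV

25 mV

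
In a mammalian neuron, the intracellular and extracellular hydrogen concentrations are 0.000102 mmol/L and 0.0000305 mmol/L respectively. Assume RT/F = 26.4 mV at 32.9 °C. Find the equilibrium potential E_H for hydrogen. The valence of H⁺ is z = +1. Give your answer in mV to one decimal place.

E = (26.4/z) · ln([H⁺]_out/[H⁺]_in) with z = +1.
= (26.4/1) · ln(0.0000305/0.000102) = 26.40 · ln(0.299)
= 26.40 · (-1.2072) = -31.87 mV

-31.9 mV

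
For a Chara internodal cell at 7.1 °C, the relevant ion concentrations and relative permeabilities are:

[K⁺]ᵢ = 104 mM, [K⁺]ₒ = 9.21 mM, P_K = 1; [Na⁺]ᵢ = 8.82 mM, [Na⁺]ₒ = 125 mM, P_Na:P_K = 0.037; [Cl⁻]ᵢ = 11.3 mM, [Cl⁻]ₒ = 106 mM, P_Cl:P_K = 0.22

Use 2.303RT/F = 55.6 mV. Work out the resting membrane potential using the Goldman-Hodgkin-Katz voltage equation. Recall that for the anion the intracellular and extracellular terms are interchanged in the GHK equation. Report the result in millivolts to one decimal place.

Vm = 55.6 · log₁₀[(Σ P·[cation]ₒ + Σ P·[anion]ᵢ) / (Σ P·[cation]ᵢ + Σ P·[anion]ₒ)]
Numerator = 1×9.21 + 0.037×125 + 0.22×11.3 = 16.32
Denominator = 1×104 + 0.037×8.82 + 0.22×106 = 127.6
Vm = 55.6 · log₁₀(0.12786) = 55.6 × (-0.8933) = -49.67 mV

-49.7 mV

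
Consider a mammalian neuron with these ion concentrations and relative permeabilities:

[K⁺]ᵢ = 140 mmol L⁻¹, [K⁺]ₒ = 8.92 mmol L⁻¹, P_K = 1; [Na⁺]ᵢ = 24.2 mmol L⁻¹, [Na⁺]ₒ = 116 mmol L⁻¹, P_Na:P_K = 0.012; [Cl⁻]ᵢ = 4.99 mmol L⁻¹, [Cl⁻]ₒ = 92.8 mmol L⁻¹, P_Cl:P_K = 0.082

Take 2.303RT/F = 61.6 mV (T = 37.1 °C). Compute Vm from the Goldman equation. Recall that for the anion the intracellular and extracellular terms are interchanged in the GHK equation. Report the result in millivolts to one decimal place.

Vm = 61.6 · log₁₀[(Σ P·[cation]ₒ + Σ P·[anion]ᵢ) / (Σ P·[cation]ᵢ + Σ P·[anion]ₒ)]
Numerator = 1×8.92 + 0.012×116 + 0.082×4.99 = 10.72
Denominator = 1×140 + 0.012×24.2 + 0.082×92.8 = 147.9
Vm = 61.6 · log₁₀(0.072489) = 61.6 × (-1.1397) = -70.21 mV

-70.2 mV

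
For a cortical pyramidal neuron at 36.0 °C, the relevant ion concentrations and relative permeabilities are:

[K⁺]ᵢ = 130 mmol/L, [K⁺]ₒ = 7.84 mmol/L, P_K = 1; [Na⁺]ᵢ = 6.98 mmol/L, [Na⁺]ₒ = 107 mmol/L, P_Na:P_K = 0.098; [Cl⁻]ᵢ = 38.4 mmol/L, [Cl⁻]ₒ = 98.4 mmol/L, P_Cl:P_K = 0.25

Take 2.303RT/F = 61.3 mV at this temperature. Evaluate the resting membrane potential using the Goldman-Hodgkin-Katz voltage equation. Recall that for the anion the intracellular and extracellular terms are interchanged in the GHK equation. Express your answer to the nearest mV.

Vm = 61.3 · log₁₀[(Σ P·[cation]ₒ + Σ P·[anion]ᵢ) / (Σ P·[cation]ᵢ + Σ P·[anion]ₒ)]
Numerator = 1×7.84 + 0.098×107 + 0.25×38.4 = 27.93
Denominator = 1×130 + 0.098×6.98 + 0.25×98.4 = 155.3
Vm = 61.3 · log₁₀(0.17984) = 61.3 × (-0.7451) = -45.68 mV

-46 mV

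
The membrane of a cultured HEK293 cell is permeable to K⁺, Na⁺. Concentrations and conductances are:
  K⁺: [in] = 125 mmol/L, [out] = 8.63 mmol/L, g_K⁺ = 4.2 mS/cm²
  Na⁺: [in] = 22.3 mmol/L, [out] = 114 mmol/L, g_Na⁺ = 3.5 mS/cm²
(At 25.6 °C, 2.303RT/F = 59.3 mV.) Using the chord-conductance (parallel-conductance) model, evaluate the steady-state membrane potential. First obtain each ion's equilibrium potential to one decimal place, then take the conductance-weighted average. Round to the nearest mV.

-18 mV

E_K⁺ = (59.3/1)·log₁₀(8.63/125) = -68.8 mV
E_Na⁺ = (59.3/1)·log₁₀(114/22.3) = 42.0 mV
Vm = (Σ gᵢEᵢ)/(Σ gᵢ) = (4.2·-68.8 + 3.5·42.0) / (4.2 + 3.5)
= -141.96 / 7.7 = -18.44 mV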